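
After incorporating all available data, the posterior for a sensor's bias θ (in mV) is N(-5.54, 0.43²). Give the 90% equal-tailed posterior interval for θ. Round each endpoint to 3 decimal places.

[-6.247, -4.833]

The posterior is symmetric, so the 90% equal-tailed interval is θ = -5.54 ± z·0.43 with z = 1.645.
Half-width: 1.645 × 0.43 = 0.707.
-5.54 − 0.707 = -6.247; -5.54 + 0.707 = -4.833.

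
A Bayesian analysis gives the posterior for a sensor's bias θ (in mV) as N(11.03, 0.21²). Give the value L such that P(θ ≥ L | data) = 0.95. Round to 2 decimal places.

10.68

Need L with P(θ ≥ L) = 0.95: L = 11.03 − z_{0.05}·0.21.
z = 1.645; L = 11.03 − 1.645 × 0.21 = 10.68.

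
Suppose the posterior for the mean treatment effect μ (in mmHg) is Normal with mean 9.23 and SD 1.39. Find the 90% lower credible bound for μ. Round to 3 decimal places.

Need L with P(μ ≥ L) = 0.90: L = 9.23 − z_{0.1}·1.39.
z = 1.282; L = 9.23 − 1.282 × 1.39 = 7.449.

7.449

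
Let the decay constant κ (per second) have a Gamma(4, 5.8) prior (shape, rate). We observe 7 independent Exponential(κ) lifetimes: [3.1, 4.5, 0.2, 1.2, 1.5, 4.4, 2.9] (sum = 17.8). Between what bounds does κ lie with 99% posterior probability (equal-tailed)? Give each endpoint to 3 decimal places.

[0.183, 0.907]

Posterior: Gamma(4+7, 5.8+17.8) = Gamma(11, 23.6) (shape, rate).
Equal-tailed 99% interval: Gamma(11, 23.6) quantiles at 0.005 and 0.995.
Posterior mean ≈ 0.466, SD ≈ 0.141; a Normal approximation gives roughly [0.104, 0.828].
Exact: lower = 0.183; upper = 0.907.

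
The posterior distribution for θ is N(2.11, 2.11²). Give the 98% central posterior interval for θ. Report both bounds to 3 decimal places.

[-2.799, 7.019]

The posterior is symmetric, so the 98% equal-tailed interval is θ = 2.11 ± z·2.11 with z = 2.326.
Half-width: 2.326 × 2.11 = 4.909.
2.11 − 4.909 = -2.799; 2.11 + 4.909 = 7.019.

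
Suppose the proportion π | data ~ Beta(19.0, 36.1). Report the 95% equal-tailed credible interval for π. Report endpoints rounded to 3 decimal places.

Posterior: Beta(19.0, 36.1).
Equal-tailed 95% interval: the 0.025 and 0.975 quantiles of Beta(19.0, 36.1).
Posterior mean ≈ 0.345, SD ≈ 0.063; a Normal approximation gives roughly [0.220, 0.469].
Exact: F⁻¹(0.025) = 0.226; F⁻¹(0.975) = 0.474.

[0.226, 0.474]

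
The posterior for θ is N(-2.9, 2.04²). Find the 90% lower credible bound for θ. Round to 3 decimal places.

Need L with P(θ ≥ L) = 0.90: L = -2.9 − z_{0.1}·2.04.
z = 1.282; L = -2.9 − 1.282 × 2.04 = -5.514.

-5.514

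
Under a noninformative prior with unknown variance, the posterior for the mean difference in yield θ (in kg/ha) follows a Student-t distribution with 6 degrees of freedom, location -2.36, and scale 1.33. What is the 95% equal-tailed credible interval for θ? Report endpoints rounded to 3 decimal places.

The t_6 distribution is symmetric; the 95% interval is -2.36 ± t·1.33 with t_{0.975,6} = 2.447.
Half-width: 2.447 × 1.33 = 3.254.
-2.36 − 3.254 = -5.614; -2.36 + 3.254 = 0.894.

[-5.614, 0.894]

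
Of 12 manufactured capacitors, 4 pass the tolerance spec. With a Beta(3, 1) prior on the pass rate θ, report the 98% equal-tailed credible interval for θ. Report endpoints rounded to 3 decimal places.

[0.179, 0.718]

Posterior: Beta(3+4, 1+8) = Beta(7, 9).
Equal-tailed 98% interval: the 0.01 and 0.99 quantiles of Beta(7, 9).
Posterior mean ≈ 0.438, SD ≈ 0.120; a Normal approximation gives roughly [0.158, 0.717].
Exact: F⁻¹(0.01) = 0.179; F⁻¹(0.99) = 0.718.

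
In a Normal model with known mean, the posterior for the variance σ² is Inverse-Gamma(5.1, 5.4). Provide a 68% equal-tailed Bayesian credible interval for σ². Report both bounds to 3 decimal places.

Inverse-Gamma(5.1, 5.4) quantiles: F⁻¹(0.16) and F⁻¹(0.84).
Equivalently, 1/σ² ~ Gamma(5.1, rate = 5.4); invert its 0.84 and 0.16 quantiles.
Posterior mean ≈ 1.317, SD ≈ 0.748; a Normal approximation gives roughly [0.573, 2.061].
Exact: lower = 0.743; upper = 1.846.

[0.743, 1.846]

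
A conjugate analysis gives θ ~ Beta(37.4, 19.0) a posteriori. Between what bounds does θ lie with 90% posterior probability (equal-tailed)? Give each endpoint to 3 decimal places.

Posterior: Beta(37.4, 19.0).
Equal-tailed 90% interval: the 0.05 and 0.95 quantiles of Beta(37.4, 19.0).
Posterior mean ≈ 0.663, SD ≈ 0.062; a Normal approximation gives roughly [0.561, 0.766].
Exact: F⁻¹(0.05) = 0.557; F⁻¹(0.95) = 0.762.

[0.557, 0.762]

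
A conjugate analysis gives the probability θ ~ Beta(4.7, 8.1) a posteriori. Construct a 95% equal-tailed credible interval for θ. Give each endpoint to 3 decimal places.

Posterior: Beta(4.7, 8.1).
Equal-tailed 95% interval: the 0.025 and 0.975 quantiles of Beta(4.7, 8.1).
Posterior mean ≈ 0.367, SD ≈ 0.130; a Normal approximation gives roughly [0.113, 0.622].
Exact: F⁻¹(0.025) = 0.138; F⁻¹(0.975) = 0.636.

[0.138, 0.636]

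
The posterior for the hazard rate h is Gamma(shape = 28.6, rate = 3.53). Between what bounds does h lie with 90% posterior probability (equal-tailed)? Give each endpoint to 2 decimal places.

Posterior: Gamma(shape 28.6, rate 3.53).
Equal-tailed 90% interval: Gamma(28.6, 3.53) quantiles at 0.05 and 0.95.
Posterior mean ≈ 8.10, SD ≈ 1.51; a Normal approximation gives roughly [5.61, 10.59].
Exact: lower = 5.78; upper = 10.74.

[5.78, 10.74]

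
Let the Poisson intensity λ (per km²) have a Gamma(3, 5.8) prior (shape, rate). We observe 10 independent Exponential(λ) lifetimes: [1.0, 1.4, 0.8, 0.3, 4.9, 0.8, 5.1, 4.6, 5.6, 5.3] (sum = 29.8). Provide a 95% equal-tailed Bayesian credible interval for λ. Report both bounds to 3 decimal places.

Posterior: Gamma(3+10, 5.8+29.8) = Gamma(13, 35.6) (shape, rate).
Equal-tailed 95% interval: Gamma(13, 35.6) quantiles at 0.025 and 0.975.
Posterior mean ≈ 0.365, SD ≈ 0.101; a Normal approximation gives roughly [0.167, 0.564].
Exact: lower = 0.194; upper = 0.589.

[0.194, 0.589]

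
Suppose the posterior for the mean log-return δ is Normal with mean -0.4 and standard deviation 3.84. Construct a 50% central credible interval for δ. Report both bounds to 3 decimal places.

The posterior is symmetric, so the 50% equal-tailed interval is δ = -0.4 ± z·3.84 with z = 0.674.
Half-width: 0.674 × 3.84 = 2.590.
-0.4 − 2.590 = -2.990; -0.4 + 2.590 = 2.190.

[-2.990, 2.190]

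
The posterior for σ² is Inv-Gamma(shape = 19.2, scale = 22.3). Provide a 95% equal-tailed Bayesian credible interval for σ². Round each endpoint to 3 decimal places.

Inverse-Gamma(19.2, 22.3) quantiles: F⁻¹(0.025) and F⁻¹(0.975).
Equivalently, 1/σ² ~ Gamma(19.2, rate = 22.3); invert its 0.975 and 0.025 quantiles.
Posterior mean ≈ 1.225, SD ≈ 0.295; a Normal approximation gives roughly [0.646, 1.804].
Exact: lower = 0.777; upper = 1.923.

[0.777, 1.923]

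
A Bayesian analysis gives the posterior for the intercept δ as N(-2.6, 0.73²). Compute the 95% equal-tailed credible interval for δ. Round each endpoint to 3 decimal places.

The posterior is symmetric, so the 95% equal-tailed interval is δ = -2.6 ± z·0.73 with z = 1.960.
Half-width: 1.960 × 0.73 = 1.431.
-2.6 − 1.431 = -4.031; -2.6 + 1.431 = -1.169.

[-4.031, -1.169]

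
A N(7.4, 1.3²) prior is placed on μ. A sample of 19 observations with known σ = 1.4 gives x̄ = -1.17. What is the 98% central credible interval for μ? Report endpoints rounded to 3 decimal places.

Posterior precision = 1/1.3² + 19/1.4² = 0.5917 + 9.6939 = 10.2856, so posterior SD = 0.3118.
Posterior mean = (7.4/1.3² + 19·-1.17/1.4²) / 10.2856 = -0.6770.
Interval: -0.6770 ± 2.326 × 0.3118 → [-1.402, 0.048].

[-1.402, 0.048]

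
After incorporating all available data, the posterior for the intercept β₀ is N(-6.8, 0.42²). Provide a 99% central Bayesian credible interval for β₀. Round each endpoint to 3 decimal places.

[-7.882, -5.718]

The posterior is symmetric, so the 99% equal-tailed interval is β₀ = -6.8 ± z·0.42 with z = 2.576.
Half-width: 2.576 × 0.42 = 1.082.
-6.8 − 1.082 = -7.882; -6.8 + 1.082 = -5.718.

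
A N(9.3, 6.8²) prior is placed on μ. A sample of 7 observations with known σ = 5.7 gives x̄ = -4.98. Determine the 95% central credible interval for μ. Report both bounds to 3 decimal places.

Posterior precision = 1/6.8² + 7/5.7² = 0.0216 + 0.2155 = 0.2371, so posterior SD = 2.0538.
Posterior mean = (9.3/6.8² + 7·-4.98/5.7²) / 0.2371 = -3.6774.
Interval: -3.6774 ± 1.960 × 2.0538 → [-7.703, 0.348].

[-7.703, 0.348]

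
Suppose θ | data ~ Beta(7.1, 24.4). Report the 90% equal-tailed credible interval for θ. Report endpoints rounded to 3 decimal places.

[0.115, 0.355]

Posterior: Beta(7.1, 24.4).
Equal-tailed 90% interval: the 0.05 and 0.95 quantiles of Beta(7.1, 24.4).
Posterior mean ≈ 0.225, SD ≈ 0.073; a Normal approximation gives roughly [0.105, 0.346].
Exact: F⁻¹(0.05) = 0.115; F⁻¹(0.95) = 0.355.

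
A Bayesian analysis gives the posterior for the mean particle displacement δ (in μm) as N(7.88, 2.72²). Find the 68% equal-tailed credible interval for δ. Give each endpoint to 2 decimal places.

[5.18, 10.58]

The posterior is symmetric, so the 68% equal-tailed interval is δ = 7.88 ± z·2.72 with z = 0.994.
Half-width: 0.994 × 2.72 = 2.70.
7.88 − 2.70 = 5.18; 7.88 + 2.70 = 10.58.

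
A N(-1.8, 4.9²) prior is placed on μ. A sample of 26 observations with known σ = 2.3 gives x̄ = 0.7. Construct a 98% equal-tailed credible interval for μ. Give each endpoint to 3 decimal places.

[-0.366, 1.724]

Posterior precision = 1/4.9² + 26/2.3² = 0.0416 + 4.9149 = 4.9566, so posterior SD = 0.4492.
Posterior mean = (-1.8/4.9² + 26·0.7/2.3²) / 4.9566 = 0.6790.
Interval: 0.6790 ± 2.326 × 0.4492 → [-0.366, 1.724].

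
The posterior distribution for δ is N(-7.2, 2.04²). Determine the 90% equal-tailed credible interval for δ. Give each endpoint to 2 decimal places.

The posterior is symmetric, so the 90% equal-tailed interval is δ = -7.2 ± z·2.04 with z = 1.645.
Half-width: 1.645 × 2.04 = 3.36.
-7.2 − 3.36 = -10.56; -7.2 + 3.36 = -3.84.

[-10.56, -3.84]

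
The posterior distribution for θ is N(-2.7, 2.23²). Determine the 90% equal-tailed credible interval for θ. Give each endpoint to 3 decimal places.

The posterior is symmetric, so the 90% equal-tailed interval is θ = -2.7 ± z·2.23 with z = 1.645.
Half-width: 1.645 × 2.23 = 3.668.
-2.7 − 3.668 = -6.368; -2.7 + 3.668 = 0.968.

[-6.368, 0.968]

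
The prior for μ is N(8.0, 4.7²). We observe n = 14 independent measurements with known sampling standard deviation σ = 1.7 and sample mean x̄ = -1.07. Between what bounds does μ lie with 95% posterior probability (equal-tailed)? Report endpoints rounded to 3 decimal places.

Posterior precision = 1/4.7² + 14/1.7² = 0.0453 + 4.8443 = 4.8896, so posterior SD = 0.4522.
Posterior mean = (8.0/4.7² + 14·-1.07/1.7²) / 4.8896 = -0.9860.
Interval: -0.9860 ± 1.960 × 0.4522 → [-1.872, -0.100].

[-1.872, -0.100]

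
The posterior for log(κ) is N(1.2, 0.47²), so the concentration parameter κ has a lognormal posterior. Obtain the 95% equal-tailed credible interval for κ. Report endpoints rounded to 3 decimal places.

On the log scale the 95% interval is 1.2 ± 1.960 × 0.47 = [0.2788, 2.1212].
Exponentiate: [e^0.2788, e^2.1212] = [1.322, 8.341].

[1.322, 8.341]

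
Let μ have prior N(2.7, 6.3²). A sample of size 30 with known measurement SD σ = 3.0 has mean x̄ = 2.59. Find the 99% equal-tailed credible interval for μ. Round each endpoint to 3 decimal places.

[1.185, 3.996]

Posterior precision = 1/6.3² + 30/3.0² = 0.0252 + 3.3333 = 3.3585, so posterior SD = 0.5457.
Posterior mean = (2.7/6.3² + 30·2.59/3.0²) / 3.3585 = 2.5908.
Interval: 2.5908 ± 2.576 × 0.5457 → [1.185, 3.996].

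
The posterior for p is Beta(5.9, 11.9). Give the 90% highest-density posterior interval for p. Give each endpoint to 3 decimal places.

The posterior is unimodal and skewed, so the HPD interval has equal density at both endpoints and is the shortest 90% interval.
Solving f(0.152) = f(0.506) with F(0.506) − F(0.152) = 0.90 gives [0.152, 0.506].
For comparison, the equal-tailed interval is [0.164, 0.521]; the HPD is narrower and shifted toward the mode.

[0.152, 0.506]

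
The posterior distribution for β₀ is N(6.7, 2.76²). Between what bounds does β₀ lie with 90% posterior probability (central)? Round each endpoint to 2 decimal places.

The posterior is symmetric, so the 90% equal-tailed interval is β₀ = 6.7 ± z·2.76 with z = 1.645.
Half-width: 1.645 × 2.76 = 4.54.
6.7 − 4.54 = 2.16; 6.7 + 4.54 = 11.24.

[2.16, 11.24]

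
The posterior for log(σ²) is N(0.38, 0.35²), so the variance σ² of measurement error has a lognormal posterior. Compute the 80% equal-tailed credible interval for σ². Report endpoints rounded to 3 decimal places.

On the log scale the 80% interval is 0.38 ± 1.282 × 0.35 = [-0.0685, 0.8285].
Exponentiate: [e^-0.0685, e^0.8285] = [0.934, 2.290].

[0.934, 2.290]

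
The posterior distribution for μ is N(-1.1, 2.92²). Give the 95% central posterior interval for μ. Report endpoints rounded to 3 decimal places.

The posterior is symmetric, so the 95% equal-tailed interval is μ = -1.1 ± z·2.92 with z = 1.960.
Half-width: 1.960 × 2.92 = 5.723.
-1.1 − 5.723 = -6.823; -1.1 + 5.723 = 4.623.

[-6.823, 4.623]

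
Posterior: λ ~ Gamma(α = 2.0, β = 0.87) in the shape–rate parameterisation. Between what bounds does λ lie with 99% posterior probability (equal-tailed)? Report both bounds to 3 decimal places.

Posterior: Gamma(shape 2.0, rate 0.87).
Equal-tailed 99% interval: Gamma(2.0, 0.87) quantiles at 0.005 and 0.995.
Posterior mean ≈ 2.299, SD ≈ 1.626; a Normal approximation gives roughly [-1.888, 6.486].
Exact: lower = 0.119; upper = 8.540.

[0.119, 8.540]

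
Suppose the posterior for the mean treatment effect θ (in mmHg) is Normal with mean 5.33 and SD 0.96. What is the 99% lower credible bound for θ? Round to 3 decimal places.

Need L with P(θ ≥ L) = 0.99: L = 5.33 − z_{0.01}·0.96.
z = 2.326; L = 5.33 − 2.326 × 0.96 = 3.097.

3.097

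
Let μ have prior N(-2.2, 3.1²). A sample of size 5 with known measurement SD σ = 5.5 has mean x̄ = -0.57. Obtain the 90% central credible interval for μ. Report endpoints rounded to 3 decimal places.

[-4.369, 1.970]

Posterior precision = 1/3.1² + 5/5.5² = 0.1041 + 0.1653 = 0.2693, so posterior SD = 1.9268.
Posterior mean = (-2.2/3.1² + 5·-0.57/5.5²) / 0.2693 = -1.1997.
Interval: -1.1997 ± 1.645 × 1.9268 → [-4.369, 1.970].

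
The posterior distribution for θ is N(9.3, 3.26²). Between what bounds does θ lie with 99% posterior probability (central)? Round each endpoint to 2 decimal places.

[0.90, 17.70]

The posterior is symmetric, so the 99% equal-tailed interval is θ = 9.3 ± z·3.26 with z = 2.576.
Half-width: 2.576 × 3.26 = 8.40.
9.3 − 8.40 = 0.90; 9.3 + 8.40 = 17.70.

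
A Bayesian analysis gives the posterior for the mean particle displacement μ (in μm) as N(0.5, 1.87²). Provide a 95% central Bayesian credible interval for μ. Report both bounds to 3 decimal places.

The posterior is symmetric, so the 95% equal-tailed interval is μ = 0.5 ± z·1.87 with z = 1.960.
Half-width: 1.960 × 1.87 = 3.665.
0.5 − 3.665 = -3.165; 0.5 + 3.665 = 4.165.

[-3.165, 4.165]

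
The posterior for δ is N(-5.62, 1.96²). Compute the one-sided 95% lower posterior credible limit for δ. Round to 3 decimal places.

Need L with P(δ ≥ L) = 0.95: L = -5.62 − z_{0.05}·1.96.
z = 1.645; L = -5.62 − 1.645 × 1.96 = -8.844.

-8.844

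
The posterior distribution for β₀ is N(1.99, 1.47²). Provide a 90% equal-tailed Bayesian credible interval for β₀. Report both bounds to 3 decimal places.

The posterior is symmetric, so the 90% equal-tailed interval is β₀ = 1.99 ± z·1.47 with z = 1.645.
Half-width: 1.645 × 1.47 = 2.418.
1.99 − 2.418 = -0.428; 1.99 + 2.418 = 4.408.

[-0.428, 4.408]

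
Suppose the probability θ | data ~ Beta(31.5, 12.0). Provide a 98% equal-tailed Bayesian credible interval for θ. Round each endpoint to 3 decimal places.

Posterior: Beta(31.5, 12.0).
Equal-tailed 98% interval: the 0.01 and 0.99 quantiles of Beta(31.5, 12.0).
Posterior mean ≈ 0.724, SD ≈ 0.067; a Normal approximation gives roughly [0.568, 0.880].
Exact: F⁻¹(0.01) = 0.556; F⁻¹(0.99) = 0.863.

[0.556, 0.863]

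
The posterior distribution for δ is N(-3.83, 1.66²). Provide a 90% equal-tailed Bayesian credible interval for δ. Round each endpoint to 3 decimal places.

[-6.560, -1.100]

The posterior is symmetric, so the 90% equal-tailed interval is δ = -3.83 ± z·1.66 with z = 1.645.
Half-width: 1.645 × 1.66 = 2.730.
-3.83 − 2.730 = -6.560; -3.83 + 2.730 = -1.100.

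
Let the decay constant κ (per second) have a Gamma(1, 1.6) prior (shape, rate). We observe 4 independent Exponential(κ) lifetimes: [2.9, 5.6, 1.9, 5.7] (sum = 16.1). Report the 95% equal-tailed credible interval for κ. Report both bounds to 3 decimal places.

Posterior: Gamma(1+4, 1.6+16.1) = Gamma(5, 17.7) (shape, rate).
Equal-tailed 95% interval: Gamma(5, 17.7) quantiles at 0.025 and 0.975.
Posterior mean ≈ 0.282, SD ≈ 0.126; a Normal approximation gives roughly [0.035, 0.530].
Exact: lower = 0.092; upper = 0.579.

[0.092, 0.579]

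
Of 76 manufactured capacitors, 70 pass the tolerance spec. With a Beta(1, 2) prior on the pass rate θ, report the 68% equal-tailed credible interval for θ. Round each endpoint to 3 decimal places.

Posterior: Beta(1+70, 2+6) = Beta(71, 8).
Equal-tailed 68% interval: the 0.16 and 0.84 quantiles of Beta(71, 8).
Posterior mean ≈ 0.899, SD ≈ 0.034; a Normal approximation gives roughly [0.865, 0.932].
Exact: F⁻¹(0.16) = 0.865; F⁻¹(0.84) = 0.932.

[0.865, 0.932]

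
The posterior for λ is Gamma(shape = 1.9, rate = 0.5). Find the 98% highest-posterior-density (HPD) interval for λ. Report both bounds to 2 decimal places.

The posterior is unimodal and skewed, so the HPD interval has equal density at both endpoints and is the shortest 98% interval.
Solving f(0.02) = f(11.32) with F(11.32) − F(0.02) = 0.98 gives [0.02, 11.32].
For comparison, the equal-tailed interval is [0.25, 12.90]; the HPD is narrower and shifted toward the mode.

[0.02, 11.32]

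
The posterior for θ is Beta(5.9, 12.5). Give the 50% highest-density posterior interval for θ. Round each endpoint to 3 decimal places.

The posterior is unimodal and skewed, so the HPD interval has equal density at both endpoints and is the shortest 50% interval.
Solving f(0.229) = f(0.375) with F(0.375) − F(0.229) = 0.50 gives [0.229, 0.375].
For comparison, the equal-tailed interval is [0.244, 0.391]; the HPD is narrower and shifted toward the mode.

[0.229, 0.375]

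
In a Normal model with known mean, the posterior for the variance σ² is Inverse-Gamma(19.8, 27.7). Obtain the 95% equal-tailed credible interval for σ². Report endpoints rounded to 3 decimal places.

[0.941, 2.297]

Inverse-Gamma(19.8, 27.7) quantiles: F⁻¹(0.025) and F⁻¹(0.975).
Equivalently, 1/σ² ~ Gamma(19.8, rate = 27.7); invert its 0.975 and 0.025 quantiles.
Posterior mean ≈ 1.473, SD ≈ 0.349; a Normal approximation gives roughly [0.789, 2.158].
Exact: lower = 0.941; upper = 2.297.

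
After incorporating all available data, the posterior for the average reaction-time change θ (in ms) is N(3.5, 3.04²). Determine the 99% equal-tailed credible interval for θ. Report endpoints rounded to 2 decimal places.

The posterior is symmetric, so the 99% equal-tailed interval is θ = 3.5 ± z·3.04 with z = 2.576.
Half-width: 2.576 × 3.04 = 7.83.
3.5 − 7.83 = -4.33; 3.5 + 7.83 = 11.33.

[-4.33, 11.33]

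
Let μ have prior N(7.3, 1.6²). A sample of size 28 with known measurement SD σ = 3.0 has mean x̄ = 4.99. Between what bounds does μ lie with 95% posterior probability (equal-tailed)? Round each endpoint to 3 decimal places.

Posterior precision = 1/1.6² + 28/3.0² = 0.3906 + 3.1111 = 3.5017, so posterior SD = 0.5344.
Posterior mean = (7.3/1.6² + 28·4.99/3.0²) / 3.5017 = 5.2477.
Interval: 5.2477 ± 1.960 × 0.5344 → [4.200, 6.295].

[4.200, 6.295]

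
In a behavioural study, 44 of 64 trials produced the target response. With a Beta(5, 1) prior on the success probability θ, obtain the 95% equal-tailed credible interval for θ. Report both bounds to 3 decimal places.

Posterior: Beta(5+44, 1+20) = Beta(49, 21).
Equal-tailed 95% interval: the 0.025 and 0.975 quantiles of Beta(49, 21).
Posterior mean ≈ 0.700, SD ≈ 0.054; a Normal approximation gives roughly [0.593, 0.807].
Exact: F⁻¹(0.025) = 0.588; F⁻¹(0.975) = 0.801.

[0.588, 0.801]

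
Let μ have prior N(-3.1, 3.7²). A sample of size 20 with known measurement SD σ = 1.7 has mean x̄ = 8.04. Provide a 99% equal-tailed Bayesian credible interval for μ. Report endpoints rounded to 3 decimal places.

[6.950, 8.898]

Posterior precision = 1/3.7² + 20/1.7² = 0.0730 + 6.9204 = 6.9935, so posterior SD = 0.3781.
Posterior mean = (-3.1/3.7² + 20·8.04/1.7²) / 6.9935 = 7.9236.
Interval: 7.9236 ± 2.576 × 0.3781 → [6.950, 8.898].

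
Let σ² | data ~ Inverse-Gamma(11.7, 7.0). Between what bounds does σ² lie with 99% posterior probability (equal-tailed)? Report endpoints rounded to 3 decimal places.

[0.313, 1.472]

Inverse-Gamma(11.7, 7.0) quantiles: F⁻¹(0.005) and F⁻¹(0.995).
Equivalently, 1/σ² ~ Gamma(11.7, rate = 7.0); invert its 0.995 and 0.005 quantiles.
Posterior mean ≈ 0.654, SD ≈ 0.210; a Normal approximation gives roughly [0.113, 1.195].
Exact: lower = 0.313; upper = 1.472.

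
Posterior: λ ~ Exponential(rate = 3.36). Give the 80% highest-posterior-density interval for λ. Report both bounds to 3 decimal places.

The exponential density is strictly decreasing on [0, ∞), so the HPD interval is anchored at 0: [0, q] with P(λ ≤ q) = 0.80.
q = −ln(1 − 0.80) / 3.36 = 1.6094 / 3.36 = 0.479.

[0.000, 0.479]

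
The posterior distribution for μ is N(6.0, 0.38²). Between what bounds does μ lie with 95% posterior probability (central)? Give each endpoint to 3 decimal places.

The posterior is symmetric, so the 95% equal-tailed interval is μ = 6.0 ± z·0.38 with z = 1.960.
Half-width: 1.960 × 0.38 = 0.745.
6.0 − 0.745 = 5.255; 6.0 + 0.745 = 6.745.

[5.255, 6.745]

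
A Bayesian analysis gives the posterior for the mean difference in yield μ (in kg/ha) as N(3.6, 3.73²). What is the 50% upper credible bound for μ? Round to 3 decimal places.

Need U with P(μ ≤ U) = 0.50: U = 3.6 + z_{0.5}·3.73.
z = 0.000; U = 3.6 + 0.000 × 3.73 = 3.600.

3.600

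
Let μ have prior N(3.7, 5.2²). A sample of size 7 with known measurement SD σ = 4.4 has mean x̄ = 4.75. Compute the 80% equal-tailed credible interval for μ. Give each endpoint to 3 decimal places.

Posterior precision = 1/5.2² + 7/4.4² = 0.0370 + 0.3616 = 0.3986, so posterior SD = 1.5840.
Posterior mean = (3.7/5.2² + 7·4.75/4.4²) / 0.3986 = 4.6526.
Interval: 4.6526 ± 1.282 × 1.5840 → [2.623, 6.683].

[2.623, 6.683]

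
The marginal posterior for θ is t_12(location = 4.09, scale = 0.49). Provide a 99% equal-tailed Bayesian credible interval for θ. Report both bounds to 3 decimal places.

[2.593, 5.587]

The t_12 distribution is symmetric; the 99% interval is 4.09 ± t·0.49 with t_{0.995,12} = 3.055.
Half-width: 3.055 × 0.49 = 1.497.
4.09 − 1.497 = 2.593; 4.09 + 1.497 = 5.587.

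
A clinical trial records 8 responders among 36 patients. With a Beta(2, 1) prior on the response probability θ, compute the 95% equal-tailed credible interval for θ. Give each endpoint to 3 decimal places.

[0.134, 0.402]

Posterior: Beta(2+8, 1+28) = Beta(10, 29).
Equal-tailed 95% interval: the 0.025 and 0.975 quantiles of Beta(10, 29).
Posterior mean ≈ 0.256, SD ≈ 0.069; a Normal approximation gives roughly [0.121, 0.392].
Exact: F⁻¹(0.025) = 0.134; F⁻¹(0.975) = 0.402.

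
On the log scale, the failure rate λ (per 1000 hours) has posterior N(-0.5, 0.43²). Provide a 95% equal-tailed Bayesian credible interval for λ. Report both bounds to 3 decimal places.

On the log scale the 95% interval is -0.5 ± 1.960 × 0.43 = [-1.3428, 0.3428].
Exponentiate: [e^-1.3428, e^0.3428] = [0.261, 1.409].

[0.261, 1.409]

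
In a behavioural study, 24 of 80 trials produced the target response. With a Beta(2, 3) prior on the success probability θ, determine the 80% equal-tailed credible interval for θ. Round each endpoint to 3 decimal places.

[0.243, 0.371]

Posterior: Beta(2+24, 3+56) = Beta(26, 59).
Equal-tailed 80% interval: the 0.1 and 0.9 quantiles of Beta(26, 59).
Posterior mean ≈ 0.306, SD ≈ 0.050; a Normal approximation gives roughly [0.242, 0.370].
Exact: F⁻¹(0.1) = 0.243; F⁻¹(0.9) = 0.371.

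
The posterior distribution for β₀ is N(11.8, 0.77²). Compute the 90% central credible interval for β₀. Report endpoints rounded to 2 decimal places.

[10.53, 13.07]

The posterior is symmetric, so the 90% equal-tailed interval is β₀ = 11.8 ± z·0.77 with z = 1.645.
Half-width: 1.645 × 0.77 = 1.27.
11.8 − 1.27 = 10.53; 11.8 + 1.27 = 13.07.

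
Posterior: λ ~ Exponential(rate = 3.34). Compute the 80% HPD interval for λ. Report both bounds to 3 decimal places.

[0.000, 0.482]

The exponential density is strictly decreasing on [0, ∞), so the HPD interval is anchored at 0: [0, q] with P(λ ≤ q) = 0.80.
q = −ln(1 − 0.80) / 3.34 = 1.6094 / 3.34 = 0.482.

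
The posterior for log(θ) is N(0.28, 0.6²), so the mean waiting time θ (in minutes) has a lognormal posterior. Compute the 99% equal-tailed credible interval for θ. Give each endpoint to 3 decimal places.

[0.282, 6.206]

On the log scale the 99% interval is 0.28 ± 2.576 × 0.6 = [-1.2655, 1.8255].
Exponentiate: [e^-1.2655, e^1.8255] = [0.282, 6.206].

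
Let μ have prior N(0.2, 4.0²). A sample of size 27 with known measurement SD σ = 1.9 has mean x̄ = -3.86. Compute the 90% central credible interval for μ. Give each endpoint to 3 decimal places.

[-4.425, -3.227]

Posterior precision = 1/4.0² + 27/1.9² = 0.0625 + 7.4792 = 7.5417, so posterior SD = 0.3641.
Posterior mean = (0.2/4.0² + 27·-3.86/1.9²) / 7.5417 = -3.8264.
Interval: -3.8264 ± 1.645 × 0.3641 → [-4.425, -3.227].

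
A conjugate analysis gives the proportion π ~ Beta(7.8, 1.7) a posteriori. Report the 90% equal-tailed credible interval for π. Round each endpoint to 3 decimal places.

Posterior: Beta(7.8, 1.7).
Equal-tailed 90% interval: the 0.05 and 0.95 quantiles of Beta(7.8, 1.7).
Posterior mean ≈ 0.821, SD ≈ 0.118; a Normal approximation gives roughly [0.626, 1.016].
Exact: F⁻¹(0.05) = 0.593; F⁻¹(0.95) = 0.971.

[0.593, 0.971]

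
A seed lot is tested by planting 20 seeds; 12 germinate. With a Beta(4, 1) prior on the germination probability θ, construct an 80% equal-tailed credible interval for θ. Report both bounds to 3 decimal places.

[0.516, 0.759]

Posterior: Beta(4+12, 1+8) = Beta(16, 9).
Equal-tailed 80% interval: the 0.1 and 0.9 quantiles of Beta(16, 9).
Posterior mean ≈ 0.640, SD ≈ 0.094; a Normal approximation gives roughly [0.519, 0.761].
Exact: F⁻¹(0.1) = 0.516; F⁻¹(0.9) = 0.759.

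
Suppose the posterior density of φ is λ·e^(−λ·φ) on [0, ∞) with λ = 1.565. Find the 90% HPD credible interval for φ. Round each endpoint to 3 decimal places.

[0.000, 1.471]

The exponential density is strictly decreasing on [0, ∞), so the HPD interval is anchored at 0: [0, q] with P(φ ≤ q) = 0.90.
q = −ln(1 − 0.90) / 1.565 = 2.3026 / 1.565 = 1.471.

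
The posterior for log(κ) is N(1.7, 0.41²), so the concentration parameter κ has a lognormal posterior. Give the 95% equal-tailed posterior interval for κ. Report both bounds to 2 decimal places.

On the log scale the 95% interval is 1.7 ± 1.960 × 0.41 = [0.8964, 2.5036].
Exponentiate: [e^0.8964, e^2.5036] = [2.45, 12.23].

[2.45, 12.23]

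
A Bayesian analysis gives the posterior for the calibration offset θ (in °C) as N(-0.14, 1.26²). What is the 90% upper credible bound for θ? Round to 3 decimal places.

Need U with P(θ ≤ U) = 0.90: U = -0.14 + z_{0.1}·1.26.
z = 1.282; U = -0.14 + 1.282 × 1.26 = 1.475.

1.475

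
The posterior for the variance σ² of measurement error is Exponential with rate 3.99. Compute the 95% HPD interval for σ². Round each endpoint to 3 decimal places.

The exponential density is strictly decreasing on [0, ∞), so the HPD interval is anchored at 0: [0, q] with P(σ² ≤ q) = 0.95.
q = −ln(1 − 0.95) / 3.99 = 2.9957 / 3.99 = 0.751.

[0.000, 0.751]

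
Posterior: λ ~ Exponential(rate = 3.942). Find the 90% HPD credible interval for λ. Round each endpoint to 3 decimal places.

[0.000, 0.584]

The exponential density is strictly decreasing on [0, ∞), so the HPD interval is anchored at 0: [0, q] with P(λ ≤ q) = 0.90.
q = −ln(1 − 0.90) / 3.942 = 2.3026 / 3.942 = 0.584.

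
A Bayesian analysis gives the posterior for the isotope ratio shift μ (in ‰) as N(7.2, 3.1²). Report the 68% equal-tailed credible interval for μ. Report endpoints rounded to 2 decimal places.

[4.12, 10.28]

The posterior is symmetric, so the 68% equal-tailed interval is μ = 7.2 ± z·3.1 with z = 0.994.
Half-width: 0.994 × 3.1 = 3.08.
7.2 − 3.08 = 4.12; 7.2 + 3.08 = 10.28.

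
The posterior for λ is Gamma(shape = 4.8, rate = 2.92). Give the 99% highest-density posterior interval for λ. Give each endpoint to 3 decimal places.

The posterior is unimodal and skewed, so the HPD interval has equal density at both endpoints and is the shortest 99% interval.
Solving f(0.230) = f(3.920) with F(3.920) − F(0.230) = 0.99 gives [0.230, 3.920].
For comparison, the equal-tailed interval is [0.340, 4.204]; the HPD is narrower and shifted toward the mode.

[0.230, 3.920]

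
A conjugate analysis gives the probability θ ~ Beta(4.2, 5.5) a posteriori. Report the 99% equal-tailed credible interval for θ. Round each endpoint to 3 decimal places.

Posterior: Beta(4.2, 5.5).
Equal-tailed 99% interval: the 0.005 and 0.995 quantiles of Beta(4.2, 5.5).
Posterior mean ≈ 0.433, SD ≈ 0.151; a Normal approximation gives roughly [0.043, 0.823].
Exact: F⁻¹(0.005) = 0.102; F⁻¹(0.995) = 0.811.

[0.102, 0.811]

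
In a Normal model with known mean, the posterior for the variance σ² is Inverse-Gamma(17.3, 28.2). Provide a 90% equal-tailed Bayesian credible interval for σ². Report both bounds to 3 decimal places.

[1.143, 2.547]

Inverse-Gamma(17.3, 28.2) quantiles: F⁻¹(0.05) and F⁻¹(0.95).
Equivalently, 1/σ² ~ Gamma(17.3, rate = 28.2); invert its 0.95 and 0.05 quantiles.
Posterior mean ≈ 1.730, SD ≈ 0.442; a Normal approximation gives roughly [1.003, 2.458].
Exact: lower = 1.143; upper = 2.547.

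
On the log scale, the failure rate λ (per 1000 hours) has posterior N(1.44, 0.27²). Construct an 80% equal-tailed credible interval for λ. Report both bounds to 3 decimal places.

[2.986, 5.966]

On the log scale the 80% interval is 1.44 ± 1.282 × 0.27 = [1.0940, 1.7860].
Exponentiate: [e^1.0940, e^1.7860] = [2.986, 5.966].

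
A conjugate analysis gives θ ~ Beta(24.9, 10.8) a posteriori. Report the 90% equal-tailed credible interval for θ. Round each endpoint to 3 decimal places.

[0.566, 0.816]

Posterior: Beta(24.9, 10.8).
Equal-tailed 90% interval: the 0.05 and 0.95 quantiles of Beta(24.9, 10.8).
Posterior mean ≈ 0.697, SD ≈ 0.076; a Normal approximation gives roughly [0.573, 0.822].
Exact: F⁻¹(0.05) = 0.566; F⁻¹(0.95) = 0.816.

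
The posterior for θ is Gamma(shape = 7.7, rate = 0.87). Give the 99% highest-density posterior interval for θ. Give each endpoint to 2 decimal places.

The posterior is unimodal and skewed, so the HPD interval has equal density at both endpoints and is the shortest 99% interval.
Solving f(2.30) = f(18.25) with F(18.25) − F(2.30) = 0.99 gives [2.30, 18.25].
For comparison, the equal-tailed interval is [2.77, 19.19]; the HPD is narrower and shifted toward the mode.

[2.30, 18.25]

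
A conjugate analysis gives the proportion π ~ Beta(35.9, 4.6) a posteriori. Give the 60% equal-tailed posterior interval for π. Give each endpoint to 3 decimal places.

[0.847, 0.929]

Posterior: Beta(35.9, 4.6).
Equal-tailed 60% interval: the 0.2 and 0.8 quantiles of Beta(35.9, 4.6).
Posterior mean ≈ 0.886, SD ≈ 0.049; a Normal approximation gives roughly [0.845, 0.928].
Exact: F⁻¹(0.2) = 0.847; F⁻¹(0.8) = 0.929.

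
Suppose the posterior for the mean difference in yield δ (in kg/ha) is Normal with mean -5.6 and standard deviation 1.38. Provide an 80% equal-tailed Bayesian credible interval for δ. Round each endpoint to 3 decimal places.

The posterior is symmetric, so the 80% equal-tailed interval is δ = -5.6 ± z·1.38 with z = 1.282.
Half-width: 1.282 × 1.38 = 1.769.
-5.6 − 1.769 = -7.369; -5.6 + 1.769 = -3.831.

[-7.369, -3.831]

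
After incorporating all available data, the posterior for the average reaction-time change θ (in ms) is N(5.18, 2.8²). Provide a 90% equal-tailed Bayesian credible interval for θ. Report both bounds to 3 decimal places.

[0.574, 9.786]

The posterior is symmetric, so the 90% equal-tailed interval is θ = 5.18 ± z·2.8 with z = 1.645.
Half-width: 1.645 × 2.8 = 4.606.
5.18 − 4.606 = 0.574; 5.18 + 4.606 = 9.786.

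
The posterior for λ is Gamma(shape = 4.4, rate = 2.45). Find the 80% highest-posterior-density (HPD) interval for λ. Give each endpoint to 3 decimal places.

[0.619, 2.623]

The posterior is unimodal and skewed, so the HPD interval has equal density at both endpoints and is the shortest 80% interval.
Solving f(0.619) = f(2.623) with F(2.623) − F(0.619) = 0.80 gives [0.619, 2.623].
For comparison, the equal-tailed interval is [0.823, 2.943]; the HPD is narrower and shifted toward the mode.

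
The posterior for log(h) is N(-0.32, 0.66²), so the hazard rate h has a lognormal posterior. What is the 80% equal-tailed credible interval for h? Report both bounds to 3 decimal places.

On the log scale the 80% interval is -0.32 ± 1.282 × 0.66 = [-1.1658, 0.5258].
Exponentiate: [e^-1.1658, e^0.5258] = [0.312, 1.692].

[0.312, 1.692]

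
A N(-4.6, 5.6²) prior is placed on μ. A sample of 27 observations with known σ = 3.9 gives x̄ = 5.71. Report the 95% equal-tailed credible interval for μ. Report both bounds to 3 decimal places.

Posterior precision = 1/5.6² + 27/3.9² = 0.0319 + 1.7751 = 1.8070, so posterior SD = 0.7439.
Posterior mean = (-4.6/5.6² + 27·5.71/3.9²) / 1.8070 = 5.5281.
Interval: 5.5281 ± 1.960 × 0.7439 → [4.070, 6.986].

[4.070, 6.986]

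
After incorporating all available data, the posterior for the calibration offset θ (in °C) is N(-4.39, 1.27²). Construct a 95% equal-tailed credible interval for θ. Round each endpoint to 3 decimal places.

The posterior is symmetric, so the 95% equal-tailed interval is θ = -4.39 ± z·1.27 with z = 1.960.
Half-width: 1.960 × 1.27 = 2.489.
-4.39 − 2.489 = -6.879; -4.39 + 2.489 = -1.901.

[-6.879, -1.901]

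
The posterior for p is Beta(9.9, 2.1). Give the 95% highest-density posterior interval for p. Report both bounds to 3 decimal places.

[0.620, 0.991]

The posterior is unimodal and skewed, so the HPD interval has equal density at both endpoints and is the shortest 95% interval.
Solving f(0.620) = f(0.991) with F(0.991) − F(0.620) = 0.95 gives [0.620, 0.991].
For comparison, the equal-tailed interval is [0.576, 0.974]; the HPD is narrower and shifted toward the mode.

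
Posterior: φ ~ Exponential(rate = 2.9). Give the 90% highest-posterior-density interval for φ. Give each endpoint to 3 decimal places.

The exponential density is strictly decreasing on [0, ∞), so the HPD interval is anchored at 0: [0, q] with P(φ ≤ q) = 0.90.
q = −ln(1 − 0.90) / 2.9 = 2.3026 / 2.9 = 0.794.

[0.000, 0.794]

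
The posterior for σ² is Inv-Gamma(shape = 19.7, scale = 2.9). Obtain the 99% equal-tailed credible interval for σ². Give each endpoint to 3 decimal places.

Inverse-Gamma(19.7, 2.9) quantiles: F⁻¹(0.005) and F⁻¹(0.995).
Equivalently, 1/σ² ~ Gamma(19.7, rate = 2.9); invert its 0.995 and 0.005 quantiles.
Posterior mean ≈ 0.155, SD ≈ 0.037; a Normal approximation gives roughly [0.060, 0.250].
Exact: lower = 0.088; upper = 0.286.

[0.088, 0.286]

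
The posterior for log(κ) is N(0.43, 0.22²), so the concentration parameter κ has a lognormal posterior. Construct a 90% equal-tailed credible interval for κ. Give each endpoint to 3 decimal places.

[1.071, 2.208]

On the log scale the 90% interval is 0.43 ± 1.645 × 0.22 = [0.0681, 0.7919].
Exponentiate: [e^0.0681, e^0.7919] = [1.071, 2.208].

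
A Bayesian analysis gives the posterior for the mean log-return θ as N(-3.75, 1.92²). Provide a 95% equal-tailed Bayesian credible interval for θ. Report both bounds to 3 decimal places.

[-7.513, 0.013]

The posterior is symmetric, so the 95% equal-tailed interval is θ = -3.75 ± z·1.92 with z = 1.960.
Half-width: 1.960 × 1.92 = 3.763.
-3.75 − 3.763 = -7.513; -3.75 + 3.763 = 0.013.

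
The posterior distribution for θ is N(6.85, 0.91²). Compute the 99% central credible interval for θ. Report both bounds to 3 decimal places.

[4.506, 9.194]

The posterior is symmetric, so the 99% equal-tailed interval is θ = 6.85 ± z·0.91 with z = 2.576.
Half-width: 2.576 × 0.91 = 2.344.
6.85 − 2.344 = 4.506; 6.85 + 2.344 = 9.194.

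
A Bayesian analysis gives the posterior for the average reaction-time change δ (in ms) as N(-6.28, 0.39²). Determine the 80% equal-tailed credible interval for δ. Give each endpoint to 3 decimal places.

The posterior is symmetric, so the 80% equal-tailed interval is δ = -6.28 ± z·0.39 with z = 1.282.
Half-width: 1.282 × 0.39 = 0.500.
-6.28 − 0.500 = -6.780; -6.28 + 0.500 = -5.780.

[-6.780, -5.780]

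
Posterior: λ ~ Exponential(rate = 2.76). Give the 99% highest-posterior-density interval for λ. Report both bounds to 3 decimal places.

The exponential density is strictly decreasing on [0, ∞), so the HPD interval is anchored at 0: [0, q] with P(λ ≤ q) = 0.99.
q = −ln(1 − 0.99) / 2.76 = 4.6052 / 2.76 = 1.669.

[0.000, 1.669]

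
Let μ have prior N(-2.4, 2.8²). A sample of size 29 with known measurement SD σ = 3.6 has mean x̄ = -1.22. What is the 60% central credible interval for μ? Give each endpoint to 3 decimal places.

Posterior precision = 1/2.8² + 29/3.6² = 0.1276 + 2.2377 = 2.3652, so posterior SD = 0.6502.
Posterior mean = (-2.4/2.8² + 29·-1.22/3.6²) / 2.3652 = -1.2836.
Interval: -1.2836 ± 0.842 × 0.6502 → [-1.831, -0.736].

[-1.831, -0.736]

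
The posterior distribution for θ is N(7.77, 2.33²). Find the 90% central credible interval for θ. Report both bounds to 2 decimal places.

[3.94, 11.60]

The posterior is symmetric, so the 90% equal-tailed interval is θ = 7.77 ± z·2.33 with z = 1.645.
Half-width: 1.645 × 2.33 = 3.83.
7.77 − 3.83 = 3.94; 7.77 + 3.83 = 11.60.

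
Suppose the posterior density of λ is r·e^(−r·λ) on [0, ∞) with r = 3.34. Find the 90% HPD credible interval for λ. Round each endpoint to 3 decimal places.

[0.000, 0.689]

The exponential density is strictly decreasing on [0, ∞), so the HPD interval is anchored at 0: [0, q] with P(λ ≤ q) = 0.90.
q = −ln(1 − 0.90) / 3.34 = 2.3026 / 3.34 = 0.689.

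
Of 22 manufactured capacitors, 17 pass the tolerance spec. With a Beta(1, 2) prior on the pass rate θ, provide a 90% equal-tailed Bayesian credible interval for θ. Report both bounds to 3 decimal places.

Posterior: Beta(1+17, 2+5) = Beta(18, 7).
Equal-tailed 90% interval: the 0.05 and 0.95 quantiles of Beta(18, 7).
Posterior mean ≈ 0.720, SD ≈ 0.088; a Normal approximation gives roughly [0.575, 0.865].
Exact: F⁻¹(0.05) = 0.565; F⁻¹(0.95) = 0.854.

[0.565, 0.854]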